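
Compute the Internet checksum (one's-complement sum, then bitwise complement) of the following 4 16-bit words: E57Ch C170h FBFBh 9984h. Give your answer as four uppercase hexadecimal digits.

One's-complement addition (fold any carry out of bit 15 back into bit 0):
  0xE57C + 0xC170 = 0x1A6EC → wrap carry → 0xA6ED
  0xA6ED + 0xFBFB = 0x1A2E8 → wrap carry → 0xA2E9
  0xA2E9 + 0x9984 = 0x13C6D → wrap carry → 0x3C6E
One's-complement sum = 0x3C6E.
Checksum = ~0x3C6E & 0xFFFF = 0xC391.

C391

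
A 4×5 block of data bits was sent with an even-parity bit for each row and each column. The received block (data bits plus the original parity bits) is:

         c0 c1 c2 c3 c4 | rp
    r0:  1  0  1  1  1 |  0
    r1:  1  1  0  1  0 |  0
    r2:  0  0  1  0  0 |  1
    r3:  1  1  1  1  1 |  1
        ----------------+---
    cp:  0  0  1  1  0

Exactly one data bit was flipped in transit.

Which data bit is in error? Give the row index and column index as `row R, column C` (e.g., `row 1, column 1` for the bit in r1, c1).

Recompute each row's even parity and compare to rp:
  r0: data parity 0, sent rp 0 → ok
  r1: data parity 1, sent rp 0 → mismatch
  r2: data parity 1, sent rp 1 → ok
  r3: data parity 1, sent rp 1 → ok
Recompute each column's even parity and compare to cp:
  c0: data parity 1, sent cp 0 → mismatch
  c1: data parity 0, sent cp 0 → ok
  c2: data parity 1, sent cp 1 → ok
  c3: data parity 1, sent cp 1 → ok
  c4: data parity 0, sent cp 0 → ok
Exactly one row (r1) and one column (c0) fail → the flipped bit is at their intersection.

row 1, column 0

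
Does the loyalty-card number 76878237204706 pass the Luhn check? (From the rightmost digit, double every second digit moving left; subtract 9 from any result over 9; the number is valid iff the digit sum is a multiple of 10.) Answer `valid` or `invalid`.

From the right, keep odd positions and double even positions (subtract 9 from any doubled value over 9):
  doubled (positions 2,4,...): 0 8 4 6 7 7 5 → sum 37
  kept (positions 1,3,...): 6 7 0 7 2 7 6 → sum 35
Total = 72.
72 mod 10 = 2, so the number is invalid.

invalid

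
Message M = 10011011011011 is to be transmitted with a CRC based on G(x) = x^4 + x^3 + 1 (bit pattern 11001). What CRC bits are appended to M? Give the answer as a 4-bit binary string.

Append 4 zeros: 100110110110110000. Divide by 11001 (XOR where the leading bit is 1):
  pos 0: 10011 XOR 11001 = 01010
  pos 1: 10100 XOR 11001 = 01101
  pos 2: 11011 XOR 11001 = 00010
  pos 5: 10101 XOR 11001 = 01100
  pos 6: 11001 XOR 11001 = 00000
  pos 12: 11000 XOR 11001 = 00001
Remainder (last 4 bits) = 0010. This is the CRC / FCS.

0010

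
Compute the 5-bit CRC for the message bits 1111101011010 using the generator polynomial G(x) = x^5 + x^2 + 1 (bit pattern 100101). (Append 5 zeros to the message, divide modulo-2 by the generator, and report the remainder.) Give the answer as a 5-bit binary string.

01100

Append 5 zeros: 111110101101000000. Divide by 100101 (XOR where the leading bit is 1):
  pos 0: 111110 XOR 100101 = 011011
  pos 1: 110111 XOR 100101 = 010010
  pos 2: 100100 XOR 100101 = 000001
  pos 7: 111010 XOR 100101 = 011111
  pos 8: 111110 XOR 100101 = 011011
  pos 9: 110110 XOR 100101 = 010011
  pos 10: 100110 XOR 100101 = 000011
Remainder (last 5 bits) = 01100. This is the CRC / FCS.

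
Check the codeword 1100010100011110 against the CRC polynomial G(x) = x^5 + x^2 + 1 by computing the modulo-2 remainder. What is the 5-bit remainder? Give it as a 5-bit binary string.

00000

Modulo-2 division of 1100010100011110 by 100101:
  pos 0: 110001 XOR 100101 = 010100
  pos 1: 101000 XOR 100101 = 001101
  pos 3: 110110 XOR 100101 = 010011
  pos 4: 100110 XOR 100101 = 000011
  pos 8: 110111 XOR 100101 = 010010
  pos 9: 100101 XOR 100101 = 000000
Remainder = 00000 (zero — the frame passes the CRC check).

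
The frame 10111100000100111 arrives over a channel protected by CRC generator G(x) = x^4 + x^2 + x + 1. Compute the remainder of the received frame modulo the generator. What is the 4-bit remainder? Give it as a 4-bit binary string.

Modulo-2 division of 10111100000100111 by 10111:
  pos 0: 10111 XOR 10111 = 00000
  pos 5: 10000 XOR 10111 = 00111
  pos 7: 11101 XOR 10111 = 01010
  pos 8: 10100 XOR 10111 = 00011
  pos 11: 11011 XOR 10111 = 01100
  pos 12: 11001 XOR 10111 = 01110
Remainder = 1110 (nonzero — an error is detected).

1110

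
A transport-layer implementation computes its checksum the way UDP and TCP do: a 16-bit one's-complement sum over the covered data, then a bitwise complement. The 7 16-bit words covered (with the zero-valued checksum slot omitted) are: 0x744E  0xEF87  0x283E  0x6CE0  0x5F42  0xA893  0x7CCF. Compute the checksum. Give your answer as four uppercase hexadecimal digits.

One's-complement addition (fold any carry out of bit 15 back into bit 0):
  0x744E + 0xEF87 = 0x163D5 → wrap carry → 0x63D6
  0x63D6 + 0x283E = 0x08C14
  0x8C14 + 0x6CE0 = 0x0F8F4
  0xF8F4 + 0x5F42 = 0x15836 → wrap carry → 0x5837
  0x5837 + 0xA893 = 0x100CA → wrap carry → 0x00CB
  0x00CB + 0x7CCF = 0x07D9A
One's-complement sum = 0x7D9A.
Checksum = ~0x7D9A & 0xFFFF = 0x8265.

8265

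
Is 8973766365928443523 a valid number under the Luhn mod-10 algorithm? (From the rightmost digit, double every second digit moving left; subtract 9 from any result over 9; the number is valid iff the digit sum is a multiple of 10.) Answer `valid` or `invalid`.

From the right, keep odd positions and double even positions (subtract 9 from any doubled value over 9):
  doubled (positions 2,4,...): 4 6 8 4 1 6 3 6 9 → sum 47
  kept (positions 1,3,...): 3 5 4 8 9 6 6 7 7 8 → sum 63
Total = 110.
110 mod 10 = 0, so the number is valid.

valid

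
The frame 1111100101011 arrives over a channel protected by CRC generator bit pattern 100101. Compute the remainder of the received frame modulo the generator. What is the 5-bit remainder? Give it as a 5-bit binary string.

Modulo-2 division of 1111100101011 by 100101:
  pos 0: 111110 XOR 100101 = 011011
  pos 1: 110110 XOR 100101 = 010011
  pos 2: 100111 XOR 100101 = 000010
  pos 6: 100101 XOR 100101 = 000000
Remainder = 00001 (nonzero — an error is detected).

00001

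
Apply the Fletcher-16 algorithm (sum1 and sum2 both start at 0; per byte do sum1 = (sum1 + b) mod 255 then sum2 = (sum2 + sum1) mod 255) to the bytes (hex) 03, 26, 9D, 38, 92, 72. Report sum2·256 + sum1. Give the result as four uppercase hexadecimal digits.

8704

Running sums (mod 255):
  after byte 0 (03): sum1=3, sum2=3
  after byte 1 (26): sum1=41, sum2=44
  after byte 2 (9D): sum1=198, sum2=242
  after byte 3 (38): sum1=254, sum2=241
  after byte 4 (92): sum1=145, sum2=131
  after byte 5 (72): sum1=4, sum2=135
Checksum = sum2·256 + sum1 = 135·256 + 4 = 34564 = 0x8704.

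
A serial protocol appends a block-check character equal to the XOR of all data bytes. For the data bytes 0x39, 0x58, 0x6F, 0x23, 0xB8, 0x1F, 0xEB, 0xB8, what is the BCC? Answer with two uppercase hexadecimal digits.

D9

XOR the bytes together:
  start with 0x39
  0x39 ⊕ 0x58 = 0x61
  0x61 ⊕ 0x6F = 0x0E
  0x0E ⊕ 0x23 = 0x2D
  0x2D ⊕ 0xB8 = 0x95
  0x95 ⊕ 0x1F = 0x8A
  0x8A ⊕ 0xEB = 0x61
  0x61 ⊕ 0xB8 = 0xD9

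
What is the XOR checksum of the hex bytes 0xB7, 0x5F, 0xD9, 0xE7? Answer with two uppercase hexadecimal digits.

XOR the bytes together:
  start with 0xB7
  0xB7 ⊕ 0x5F = 0xE8
  0xE8 ⊕ 0xD9 = 0x31
  0x31 ⊕ 0xE7 = 0xD6

D6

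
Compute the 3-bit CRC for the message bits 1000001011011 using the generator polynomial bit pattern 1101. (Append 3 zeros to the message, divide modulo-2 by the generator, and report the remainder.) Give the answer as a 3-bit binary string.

011

Append 3 zeros: 1000001011011000. Divide by 1101 (XOR where the leading bit is 1):
  pos 0: 1000 XOR 1101 = 0101
  pos 1: 1010 XOR 1101 = 0111
  pos 2: 1110 XOR 1101 = 0011
  pos 4: 1110 XOR 1101 = 0011
  pos 6: 1111 XOR 1101 = 0010
  pos 8: 1001 XOR 1101 = 0100
  pos 9: 1001 XOR 1101 = 0100
  pos 10: 1000 XOR 1101 = 0101
  pos 11: 1010 XOR 1101 = 0111
  pos 12: 1110 XOR 1101 = 0011
Remainder (last 3 bits) = 011. This is the CRC / FCS.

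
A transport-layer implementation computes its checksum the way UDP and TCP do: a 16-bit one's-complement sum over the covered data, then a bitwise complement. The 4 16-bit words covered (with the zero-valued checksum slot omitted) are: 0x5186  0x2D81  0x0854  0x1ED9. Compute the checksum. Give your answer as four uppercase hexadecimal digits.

One's-complement addition (fold any carry out of bit 15 back into bit 0):
  0x5186 + 0x2D81 = 0x07F07
  0x7F07 + 0x0854 = 0x0875B
  0x875B + 0x1ED9 = 0x0A634
One's-complement sum = 0xA634.
Checksum = ~0xA634 & 0xFFFF = 0x59CB.

59CB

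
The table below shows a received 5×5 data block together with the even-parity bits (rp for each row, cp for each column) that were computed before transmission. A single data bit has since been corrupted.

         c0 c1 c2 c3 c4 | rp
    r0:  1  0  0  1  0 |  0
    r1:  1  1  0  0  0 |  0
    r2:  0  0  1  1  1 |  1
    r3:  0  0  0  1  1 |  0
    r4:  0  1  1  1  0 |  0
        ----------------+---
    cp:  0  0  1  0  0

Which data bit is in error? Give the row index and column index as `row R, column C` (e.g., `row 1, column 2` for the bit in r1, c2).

row 4, column 2

Recompute each row's even parity and compare to rp:
  r0: data parity 0, sent rp 0 → ok
  r1: data parity 0, sent rp 0 → ok
  r2: data parity 1, sent rp 1 → ok
  r3: data parity 0, sent rp 0 → ok
  r4: data parity 1, sent rp 0 → mismatch
Recompute each column's even parity and compare to cp:
  c0: data parity 0, sent cp 0 → ok
  c1: data parity 0, sent cp 0 → ok
  c2: data parity 0, sent cp 1 → mismatch
  c3: data parity 0, sent cp 0 → ok
  c4: data parity 0, sent cp 0 → ok
Exactly one row (r4) and one column (c2) fail → the flipped bit is at their intersection.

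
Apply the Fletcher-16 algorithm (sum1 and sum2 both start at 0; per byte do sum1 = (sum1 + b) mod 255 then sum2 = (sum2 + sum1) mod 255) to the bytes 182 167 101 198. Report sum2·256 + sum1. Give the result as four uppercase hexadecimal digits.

638A

Running sums (mod 255):
  after byte 0 (182): sum1=182, sum2=182
  after byte 1 (167): sum1=94, sum2=21
  after byte 2 (101): sum1=195, sum2=216
  after byte 3 (198): sum1=138, sum2=99
Checksum = sum2·256 + sum1 = 99·256 + 138 = 25482 = 0x638A.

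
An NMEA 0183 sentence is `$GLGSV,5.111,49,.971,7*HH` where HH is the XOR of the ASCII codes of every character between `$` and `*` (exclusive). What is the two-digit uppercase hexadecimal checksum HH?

48

XOR the ASCII codes of the payload characters:
  'G' = 0x47 → acc = 0x47
  'L' = 0x4C → acc = 0x0B
  'G' = 0x47 → acc = 0x4C
  'S' = 0x53 → acc = 0x1F
  'V' = 0x56 → acc = 0x49
  ',' = 0x2C → acc = 0x65
  '5' = 0x35 → acc = 0x50
  '.' = 0x2E → acc = 0x7E
  '1' = 0x31 → acc = 0x4F
  '1' = 0x31 → acc = 0x7E
  '1' = 0x31 → acc = 0x4F
  ',' = 0x2C → acc = 0x63
  '4' = 0x34 → acc = 0x57
  '9' = 0x39 → acc = 0x6E
  ',' = 0x2C → acc = 0x42
  '.' = 0x2E → acc = 0x6C
  '9' = 0x39 → acc = 0x55
  '7' = 0x37 → acc = 0x62
  '1' = 0x31 → acc = 0x53
  ',' = 0x2C → acc = 0x7F
  '7' = 0x37 → acc = 0x48
Checksum = 0x48.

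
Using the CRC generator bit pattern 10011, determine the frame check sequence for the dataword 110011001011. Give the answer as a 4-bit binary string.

Append 4 zeros: 1100110010110000. Divide by 10011 (XOR where the leading bit is 1):
  pos 0: 11001 XOR 10011 = 01010
  pos 1: 10101 XOR 10011 = 00110
  pos 3: 11000 XOR 10011 = 01011
  pos 4: 10111 XOR 10011 = 00100
  pos 6: 10001 XOR 10011 = 00010
  pos 9: 10100 XOR 10011 = 00111
  pos 11: 11100 XOR 10011 = 01111
Remainder (last 4 bits) = 1111. This is the CRC / FCS.

1111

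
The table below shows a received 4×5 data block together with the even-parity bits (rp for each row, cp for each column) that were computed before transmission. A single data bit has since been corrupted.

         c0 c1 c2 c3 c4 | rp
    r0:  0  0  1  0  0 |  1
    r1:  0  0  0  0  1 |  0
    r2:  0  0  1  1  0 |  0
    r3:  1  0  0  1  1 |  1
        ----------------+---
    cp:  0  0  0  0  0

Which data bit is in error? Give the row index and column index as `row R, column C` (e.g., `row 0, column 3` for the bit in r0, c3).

Recompute each row's even parity and compare to rp:
  r0: data parity 1, sent rp 1 → ok
  r1: data parity 1, sent rp 0 → mismatch
  r2: data parity 0, sent rp 0 → ok
  r3: data parity 1, sent rp 1 → ok
Recompute each column's even parity and compare to cp:
  c0: data parity 1, sent cp 0 → mismatch
  c1: data parity 0, sent cp 0 → ok
  c2: data parity 0, sent cp 0 → ok
  c3: data parity 0, sent cp 0 → ok
  c4: data parity 0, sent cp 0 → ok
Exactly one row (r1) and one column (c0) fail → the flipped bit is at their intersection.

row 1, column 0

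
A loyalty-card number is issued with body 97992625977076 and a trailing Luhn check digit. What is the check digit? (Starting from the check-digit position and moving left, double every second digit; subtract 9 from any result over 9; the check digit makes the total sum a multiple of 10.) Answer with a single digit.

9

Partial digits right→left: 6 7 0 7 7 9 5 2 6 2 9 9 7 9
Double every second digit counting from the check-digit position (so the 1st, 3rd, 5th, ... of the partial from the right).
  doubled (with −9 where >9): 3 0 5 1 3 9 5 → sum 26
  kept as-is: 7 7 9 2 2 9 9 → sum 45
Total = 26 + 45 = 71.
Check digit = (10 − (71 mod 10)) mod 10 = 9.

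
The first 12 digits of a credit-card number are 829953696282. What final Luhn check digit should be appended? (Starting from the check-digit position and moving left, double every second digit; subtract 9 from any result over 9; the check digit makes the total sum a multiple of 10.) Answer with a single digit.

2

Partial digits right→left: 2 8 2 6 9 6 3 5 9 9 2 8
Double every second digit counting from the check-digit position (so the 1st, 3rd, 5th, ... of the partial from the right).
  doubled (with −9 where >9): 4 4 9 6 9 4 → sum 36
  kept as-is: 8 6 6 5 9 8 → sum 42
Total = 36 + 42 = 78.
Check digit = (10 − (78 mod 10)) mod 10 = 2.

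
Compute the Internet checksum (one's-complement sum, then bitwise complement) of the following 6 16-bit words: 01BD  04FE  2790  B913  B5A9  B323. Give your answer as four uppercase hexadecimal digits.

AFD3

One's-complement addition (fold any carry out of bit 15 back into bit 0):
  0x01BD + 0x04FE = 0x006BB
  0x06BB + 0x2790 = 0x02E4B
  0x2E4B + 0xB913 = 0x0E75E
  0xE75E + 0xB5A9 = 0x19D07 → wrap carry → 0x9D08
  0x9D08 + 0xB323 = 0x1502B → wrap carry → 0x502C
One's-complement sum = 0x502C.
Checksum = ~0x502C & 0xFFFF = 0xAFD3.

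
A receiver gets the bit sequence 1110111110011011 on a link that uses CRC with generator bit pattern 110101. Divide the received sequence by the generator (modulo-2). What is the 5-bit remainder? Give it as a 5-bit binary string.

00000

Modulo-2 division of 1110111110011011 by 110101:
  pos 0: 111011 XOR 110101 = 001110
  pos 2: 111011 XOR 110101 = 001110
  pos 4: 111010 XOR 110101 = 001111
  pos 6: 111101 XOR 110101 = 001000
  pos 8: 100010 XOR 110101 = 010111
  pos 9: 101111 XOR 110101 = 011010
  pos 10: 110101 XOR 110101 = 000000
Remainder = 00000 (zero — the frame passes the CRC check).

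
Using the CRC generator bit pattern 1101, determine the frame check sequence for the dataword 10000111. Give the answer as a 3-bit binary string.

Append 3 zeros: 10000111000. Divide by 1101 (XOR where the leading bit is 1):
  pos 0: 1000 XOR 1101 = 0101
  pos 1: 1010 XOR 1101 = 0111
  pos 2: 1111 XOR 1101 = 0010
  pos 4: 1011 XOR 1101 = 0110
  pos 5: 1100 XOR 1101 = 0001
Remainder (last 3 bits) = 100. This is the CRC / FCS.

100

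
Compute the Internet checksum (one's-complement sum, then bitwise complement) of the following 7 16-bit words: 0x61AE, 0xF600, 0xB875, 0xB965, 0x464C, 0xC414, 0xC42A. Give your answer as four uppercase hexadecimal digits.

One's-complement addition (fold any carry out of bit 15 back into bit 0):
  0x61AE + 0xF600 = 0x157AE → wrap carry → 0x57AF
  0x57AF + 0xB875 = 0x11024 → wrap carry → 0x1025
  0x1025 + 0xB965 = 0x0C98A
  0xC98A + 0x464C = 0x10FD6 → wrap carry → 0x0FD7
  0x0FD7 + 0xC414 = 0x0D3EB
  0xD3EB + 0xC42A = 0x19815 → wrap carry → 0x9816
One's-complement sum = 0x9816.
Checksum = ~0x9816 & 0xFFFF = 0x67E9.

67E9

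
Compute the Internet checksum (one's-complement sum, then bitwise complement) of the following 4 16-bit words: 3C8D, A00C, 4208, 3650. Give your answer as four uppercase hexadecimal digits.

One's-complement addition (fold any carry out of bit 15 back into bit 0):
  0x3C8D + 0xA00C = 0x0DC99
  0xDC99 + 0x4208 = 0x11EA1 → wrap carry → 0x1EA2
  0x1EA2 + 0x3650 = 0x054F2
One's-complement sum = 0x54F2.
Checksum = ~0x54F2 & 0xFFFF = 0xAB0D.

AB0D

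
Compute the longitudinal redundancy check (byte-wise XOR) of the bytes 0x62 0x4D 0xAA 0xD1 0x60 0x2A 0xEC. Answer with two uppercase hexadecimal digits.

XOR the bytes together:
  start with 0x62
  0x62 ⊕ 0x4D = 0x2F
  0x2F ⊕ 0xAA = 0x85
  0x85 ⊕ 0xD1 = 0x54
  0x54 ⊕ 0x60 = 0x34
  0x34 ⊕ 0x2A = 0x1E
  0x1E ⊕ 0xEC = 0xF2

F2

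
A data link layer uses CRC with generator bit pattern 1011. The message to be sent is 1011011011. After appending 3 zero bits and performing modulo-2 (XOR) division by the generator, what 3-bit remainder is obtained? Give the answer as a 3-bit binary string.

001

Append 3 zeros: 1011011011000. Divide by 1011 (XOR where the leading bit is 1):
  pos 0: 1011 XOR 1011 = 0000
  pos 5: 1101 XOR 1011 = 0110
  pos 6: 1101 XOR 1011 = 0110
  pos 7: 1100 XOR 1011 = 0111
  pos 8: 1110 XOR 1011 = 0101
  pos 9: 1010 XOR 1011 = 0001
Remainder (last 3 bits) = 001. This is the CRC / FCS.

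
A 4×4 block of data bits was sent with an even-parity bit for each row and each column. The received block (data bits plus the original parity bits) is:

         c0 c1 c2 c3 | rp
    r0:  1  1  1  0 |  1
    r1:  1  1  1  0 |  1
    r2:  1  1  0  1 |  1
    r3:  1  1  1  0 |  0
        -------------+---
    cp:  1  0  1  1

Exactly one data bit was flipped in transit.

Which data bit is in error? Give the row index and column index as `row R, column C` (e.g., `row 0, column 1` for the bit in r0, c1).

row 3, column 0

Recompute each row's even parity and compare to rp:
  r0: data parity 1, sent rp 1 → ok
  r1: data parity 1, sent rp 1 → ok
  r2: data parity 1, sent rp 1 → ok
  r3: data parity 1, sent rp 0 → mismatch
Recompute each column's even parity and compare to cp:
  c0: data parity 0, sent cp 1 → mismatch
  c1: data parity 0, sent cp 0 → ok
  c2: data parity 1, sent cp 1 → ok
  c3: data parity 1, sent cp 1 → ok
Exactly one row (r3) and one column (c0) fail → the flipped bit is at their intersection.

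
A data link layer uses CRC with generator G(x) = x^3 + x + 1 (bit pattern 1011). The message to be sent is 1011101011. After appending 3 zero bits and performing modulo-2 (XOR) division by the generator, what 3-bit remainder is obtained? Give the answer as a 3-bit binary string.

Append 3 zeros: 1011101011000. Divide by 1011 (XOR where the leading bit is 1):
  pos 0: 1011 XOR 1011 = 0000
  pos 4: 1010 XOR 1011 = 0001
  pos 7: 1110 XOR 1011 = 0101
  pos 8: 1010 XOR 1011 = 0001
Remainder (last 3 bits) = 010. This is the CRC / FCS.

010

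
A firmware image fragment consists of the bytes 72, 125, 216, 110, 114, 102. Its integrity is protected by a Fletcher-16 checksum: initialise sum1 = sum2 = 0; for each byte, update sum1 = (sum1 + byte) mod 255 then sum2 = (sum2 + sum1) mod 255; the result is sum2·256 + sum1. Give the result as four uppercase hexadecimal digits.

1FE5

Running sums (mod 255):
  after byte 0 (72): sum1=72, sum2=72
  after byte 1 (125): sum1=197, sum2=14
  after byte 2 (216): sum1=158, sum2=172
  after byte 3 (110): sum1=13, sum2=185
  after byte 4 (114): sum1=127, sum2=57
  after byte 5 (102): sum1=229, sum2=31
Checksum = sum2·256 + sum1 = 31·256 + 229 = 8165 = 0x1FE5.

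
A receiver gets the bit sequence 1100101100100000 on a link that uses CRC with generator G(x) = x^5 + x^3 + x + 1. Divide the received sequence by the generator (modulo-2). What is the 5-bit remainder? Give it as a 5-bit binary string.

Modulo-2 division of 1100101100100000 by 101011:
  pos 0: 110010 XOR 101011 = 011001
  pos 1: 110011 XOR 101011 = 011000
  pos 2: 110001 XOR 101011 = 011010
  pos 3: 110100 XOR 101011 = 011111
  pos 4: 111110 XOR 101011 = 010101
  pos 5: 101011 XOR 101011 = 000000
Remainder = 00000 (zero — the frame passes the CRC check).

00000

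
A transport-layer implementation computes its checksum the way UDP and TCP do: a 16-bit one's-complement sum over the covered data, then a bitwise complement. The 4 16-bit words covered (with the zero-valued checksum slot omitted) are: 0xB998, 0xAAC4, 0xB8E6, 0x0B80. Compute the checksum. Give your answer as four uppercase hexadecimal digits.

One's-complement addition (fold any carry out of bit 15 back into bit 0):
  0xB998 + 0xAAC4 = 0x1645C → wrap carry → 0x645D
  0x645D + 0xB8E6 = 0x11D43 → wrap carry → 0x1D44
  0x1D44 + 0x0B80 = 0x028C4
One's-complement sum = 0x28C4.
Checksum = ~0x28C4 & 0xFFFF = 0xD73B.

D73B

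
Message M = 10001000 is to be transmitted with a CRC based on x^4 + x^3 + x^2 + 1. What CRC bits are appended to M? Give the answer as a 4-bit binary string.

1100

Append 4 zeros: 100010000000. Divide by 11101 (XOR where the leading bit is 1):
  pos 0: 10001 XOR 11101 = 01100
  pos 1: 11000 XOR 11101 = 00101
  pos 3: 10100 XOR 11101 = 01001
  pos 4: 10010 XOR 11101 = 01111
  pos 5: 11110 XOR 11101 = 00011
Remainder (last 4 bits) = 1100. This is the CRC / FCS.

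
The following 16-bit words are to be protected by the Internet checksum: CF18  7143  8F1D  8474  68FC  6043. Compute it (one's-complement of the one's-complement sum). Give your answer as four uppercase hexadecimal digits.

One's-complement addition (fold any carry out of bit 15 back into bit 0):
  0xCF18 + 0x7143 = 0x1405B → wrap carry → 0x405C
  0x405C + 0x8F1D = 0x0CF79
  0xCF79 + 0x8474 = 0x153ED → wrap carry → 0x53EE
  0x53EE + 0x68FC = 0x0BCEA
  0xBCEA + 0x6043 = 0x11D2D → wrap carry → 0x1D2E
One's-complement sum = 0x1D2E.
Checksum = ~0x1D2E & 0xFFFF = 0xE2D1.

E2D1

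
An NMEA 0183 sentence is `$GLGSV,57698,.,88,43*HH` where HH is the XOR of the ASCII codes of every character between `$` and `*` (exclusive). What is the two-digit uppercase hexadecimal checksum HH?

XOR the ASCII codes of the payload characters:
  'G' = 0x47 → acc = 0x47
  'L' = 0x4C → acc = 0x0B
  'G' = 0x47 → acc = 0x4C
  'S' = 0x53 → acc = 0x1F
  'V' = 0x56 → acc = 0x49
  ',' = 0x2C → acc = 0x65
  '5' = 0x35 → acc = 0x50
  '7' = 0x37 → acc = 0x67
  '6' = 0x36 → acc = 0x51
  '9' = 0x39 → acc = 0x68
  '8' = 0x38 → acc = 0x50
  ',' = 0x2C → acc = 0x7C
  '.' = 0x2E → acc = 0x52
  ',' = 0x2C → acc = 0x7E
  '8' = 0x38 → acc = 0x46
  '8' = 0x38 → acc = 0x7E
  ',' = 0x2C → acc = 0x52
  '4' = 0x34 → acc = 0x66
  '3' = 0x33 → acc = 0x55
Checksum = 0x55.

55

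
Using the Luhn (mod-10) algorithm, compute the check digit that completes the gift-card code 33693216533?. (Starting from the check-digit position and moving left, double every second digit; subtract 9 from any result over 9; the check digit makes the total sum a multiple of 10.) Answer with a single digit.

3

Partial digits right→left: 3 3 5 6 1 2 3 9 6 3 3
Double every second digit counting from the check-digit position (so the 1st, 3rd, 5th, ... of the partial from the right).
  doubled (with −9 where >9): 6 1 2 6 3 6 → sum 24
  kept as-is: 3 6 2 9 3 → sum 23
Total = 24 + 23 = 47.
Check digit = (10 − (47 mod 10)) mod 10 = 3.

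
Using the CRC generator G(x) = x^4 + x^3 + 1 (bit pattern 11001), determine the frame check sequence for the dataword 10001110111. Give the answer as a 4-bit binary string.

Append 4 zeros: 100011101110000. Divide by 11001 (XOR where the leading bit is 1):
  pos 0: 10001 XOR 11001 = 01000
  pos 1: 10001 XOR 11001 = 01000
  pos 2: 10001 XOR 11001 = 01000
  pos 3: 10000 XOR 11001 = 01001
  pos 4: 10011 XOR 11001 = 01010
  pos 5: 10101 XOR 11001 = 01100
  pos 6: 11001 XOR 11001 = 00000
Remainder (last 4 bits) = 0000. This is the CRC / FCS.

0000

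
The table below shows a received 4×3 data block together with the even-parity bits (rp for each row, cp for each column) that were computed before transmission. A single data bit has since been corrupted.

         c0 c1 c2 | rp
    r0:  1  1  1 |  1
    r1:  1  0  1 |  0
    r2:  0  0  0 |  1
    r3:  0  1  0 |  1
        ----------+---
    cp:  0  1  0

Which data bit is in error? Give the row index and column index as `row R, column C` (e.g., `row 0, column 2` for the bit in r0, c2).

row 2, column 1

Recompute each row's even parity and compare to rp:
  r0: data parity 1, sent rp 1 → ok
  r1: data parity 0, sent rp 0 → ok
  r2: data parity 0, sent rp 1 → mismatch
  r3: data parity 1, sent rp 1 → ok
Recompute each column's even parity and compare to cp:
  c0: data parity 0, sent cp 0 → ok
  c1: data parity 0, sent cp 1 → mismatch
  c2: data parity 0, sent cp 0 → ok
Exactly one row (r2) and one column (c1) fail → the flipped bit is at their intersection.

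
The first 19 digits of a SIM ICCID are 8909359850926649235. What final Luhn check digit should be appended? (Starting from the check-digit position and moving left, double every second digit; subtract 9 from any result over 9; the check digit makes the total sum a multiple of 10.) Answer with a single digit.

1

Partial digits right→left: 5 3 2 9 4 6 6 2 9 0 5 8 9 5 3 9 0 9 8
Double every second digit counting from the check-digit position (so the 1st, 3rd, 5th, ... of the partial from the right).
  doubled (with −9 where >9): 1 4 8 3 9 1 9 6 0 7 → sum 48
  kept as-is: 3 9 6 2 0 8 5 9 9 → sum 51
Total = 48 + 51 = 99.
Check digit = (10 − (99 mod 10)) mod 10 = 1.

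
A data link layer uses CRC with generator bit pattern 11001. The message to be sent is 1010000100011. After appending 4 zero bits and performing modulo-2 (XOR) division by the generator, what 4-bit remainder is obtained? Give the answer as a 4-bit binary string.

Append 4 zeros: 10100001000110000. Divide by 11001 (XOR where the leading bit is 1):
  pos 0: 10100 XOR 11001 = 01101
  pos 1: 11010 XOR 11001 = 00011
  pos 4: 11010 XOR 11001 = 00011
  pos 7: 11001 XOR 11001 = 00000
  pos 12: 10000 XOR 11001 = 01001
Remainder (last 4 bits) = 1001. This is the CRC / FCS.

1001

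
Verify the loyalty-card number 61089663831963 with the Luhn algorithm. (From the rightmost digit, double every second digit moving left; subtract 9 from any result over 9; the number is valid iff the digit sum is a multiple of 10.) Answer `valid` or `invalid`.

valid

From the right, keep odd positions and double even positions (subtract 9 from any doubled value over 9):
  doubled (positions 2,4,...): 3 2 7 3 9 0 3 → sum 27
  kept (positions 1,3,...): 3 9 3 3 6 8 1 → sum 33
Total = 60.
60 mod 10 = 0, so the number is valid.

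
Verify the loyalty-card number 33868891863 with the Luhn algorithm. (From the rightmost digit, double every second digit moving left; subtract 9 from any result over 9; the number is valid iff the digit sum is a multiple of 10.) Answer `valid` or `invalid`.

From the right, keep odd positions and double even positions (subtract 9 from any doubled value over 9):
  doubled (positions 2,4,...): 3 2 7 3 6 → sum 21
  kept (positions 1,3,...): 3 8 9 8 8 3 → sum 39
Total = 60.
60 mod 10 = 0, so the number is valid.

valid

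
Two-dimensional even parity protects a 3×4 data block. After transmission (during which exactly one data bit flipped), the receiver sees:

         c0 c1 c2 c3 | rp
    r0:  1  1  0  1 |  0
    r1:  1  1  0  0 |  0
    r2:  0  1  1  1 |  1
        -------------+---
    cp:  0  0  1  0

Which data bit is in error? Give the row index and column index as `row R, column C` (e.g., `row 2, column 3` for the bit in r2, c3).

Recompute each row's even parity and compare to rp:
  r0: data parity 1, sent rp 0 → mismatch
  r1: data parity 0, sent rp 0 → ok
  r2: data parity 1, sent rp 1 → ok
Recompute each column's even parity and compare to cp:
  c0: data parity 0, sent cp 0 → ok
  c1: data parity 1, sent cp 0 → mismatch
  c2: data parity 1, sent cp 1 → ok
  c3: data parity 0, sent cp 0 → ok
Exactly one row (r0) and one column (c1) fail → the flipped bit is at their intersection.

row 0, column 1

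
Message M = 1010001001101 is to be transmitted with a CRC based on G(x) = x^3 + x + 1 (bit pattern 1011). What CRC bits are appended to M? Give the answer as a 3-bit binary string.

010

Append 3 zeros: 1010001001101000. Divide by 1011 (XOR where the leading bit is 1):
  pos 0: 1010 XOR 1011 = 0001
  pos 3: 1001 XOR 1011 = 0010
  pos 5: 1000 XOR 1011 = 0011
  pos 7: 1111 XOR 1011 = 0100
  pos 8: 1000 XOR 1011 = 0011
  pos 10: 1110 XOR 1011 = 0101
  pos 11: 1010 XOR 1011 = 0001
Remainder (last 3 bits) = 010. This is the CRC / FCS.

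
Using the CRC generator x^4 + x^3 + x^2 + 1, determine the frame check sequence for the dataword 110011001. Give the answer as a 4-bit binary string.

Append 4 zeros: 1100110010000. Divide by 11101 (XOR where the leading bit is 1):
  pos 0: 11001 XOR 11101 = 00100
  pos 2: 10010 XOR 11101 = 01111
  pos 3: 11110 XOR 11101 = 00011
  pos 6: 11100 XOR 11101 = 00001
Remainder (last 4 bits) = 0100. This is the CRC / FCS.

0100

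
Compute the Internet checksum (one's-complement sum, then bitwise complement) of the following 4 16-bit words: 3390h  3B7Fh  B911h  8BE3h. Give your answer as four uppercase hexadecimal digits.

4BFB

One's-complement addition (fold any carry out of bit 15 back into bit 0):
  0x3390 + 0x3B7F = 0x06F0F
  0x6F0F + 0xB911 = 0x12820 → wrap carry → 0x2821
  0x2821 + 0x8BE3 = 0x0B404
One's-complement sum = 0xB404.
Checksum = ~0xB404 & 0xFFFF = 0x4BFB.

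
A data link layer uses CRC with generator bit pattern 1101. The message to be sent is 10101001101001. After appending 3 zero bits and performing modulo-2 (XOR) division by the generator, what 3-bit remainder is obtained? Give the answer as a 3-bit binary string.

011

Append 3 zeros: 10101001101001000. Divide by 1101 (XOR where the leading bit is 1):
  pos 0: 1010 XOR 1101 = 0111
  pos 1: 1111 XOR 1101 = 0010
  pos 3: 1000 XOR 1101 = 0101
  pos 4: 1011 XOR 1101 = 0110
  pos 5: 1101 XOR 1101 = 0000
  pos 10: 1001 XOR 1101 = 0100
  pos 11: 1000 XOR 1101 = 0101
  pos 12: 1010 XOR 1101 = 0111
  pos 13: 1110 XOR 1101 = 0011
Remainder (last 3 bits) = 011. This is the CRC / FCS.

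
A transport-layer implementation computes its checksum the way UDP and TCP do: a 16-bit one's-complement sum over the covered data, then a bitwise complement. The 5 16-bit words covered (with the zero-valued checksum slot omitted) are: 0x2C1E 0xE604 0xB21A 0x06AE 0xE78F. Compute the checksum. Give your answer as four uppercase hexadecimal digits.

One's-complement addition (fold any carry out of bit 15 back into bit 0):
  0x2C1E + 0xE604 = 0x11222 → wrap carry → 0x1223
  0x1223 + 0xB21A = 0x0C43D
  0xC43D + 0x06AE = 0x0CAEB
  0xCAEB + 0xE78F = 0x1B27A → wrap carry → 0xB27B
One's-complement sum = 0xB27B.
Checksum = ~0xB27B & 0xFFFF = 0x4D84.

4D84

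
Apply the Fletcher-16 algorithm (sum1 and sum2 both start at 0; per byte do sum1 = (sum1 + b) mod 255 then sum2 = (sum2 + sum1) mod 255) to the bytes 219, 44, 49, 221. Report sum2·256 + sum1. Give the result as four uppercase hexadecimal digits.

3417

Running sums (mod 255):
  after byte 0 (219): sum1=219, sum2=219
  after byte 1 (44): sum1=8, sum2=227
  after byte 2 (49): sum1=57, sum2=29
  after byte 3 (221): sum1=23, sum2=52
Checksum = sum2·256 + sum1 = 52·256 + 23 = 13335 = 0x3417.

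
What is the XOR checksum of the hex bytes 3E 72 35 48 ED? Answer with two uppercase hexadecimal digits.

XOR the bytes together:
  start with 0x3E
  0x3E ⊕ 0x72 = 0x4C
  0x4C ⊕ 0x35 = 0x79
  0x79 ⊕ 0x48 = 0x31
  0x31 ⊕ 0xED = 0xDC

DC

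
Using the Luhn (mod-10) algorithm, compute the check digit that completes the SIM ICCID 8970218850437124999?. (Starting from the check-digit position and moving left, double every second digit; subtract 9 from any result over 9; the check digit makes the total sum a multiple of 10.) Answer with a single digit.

Partial digits right→left: 9 9 9 4 2 1 7 3 4 0 5 8 8 1 2 0 7 9 8
Double every second digit counting from the check-digit position (so the 1st, 3rd, 5th, ... of the partial from the right).
  doubled (with −9 where >9): 9 9 4 5 8 1 7 4 5 7 → sum 59
  kept as-is: 9 4 1 3 0 8 1 0 9 → sum 35
Total = 59 + 35 = 94.
Check digit = (10 − (94 mod 10)) mod 10 = 6.

6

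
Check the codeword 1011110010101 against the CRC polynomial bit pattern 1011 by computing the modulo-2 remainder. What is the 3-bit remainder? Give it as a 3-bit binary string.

000

Modulo-2 division of 1011110010101 by 1011:
  pos 0: 1011 XOR 1011 = 0000
  pos 4: 1100 XOR 1011 = 0111
  pos 5: 1111 XOR 1011 = 0100
  pos 6: 1000 XOR 1011 = 0011
  pos 8: 1110 XOR 1011 = 0101
  pos 9: 1011 XOR 1011 = 0000
Remainder = 000 (zero — the frame passes the CRC check).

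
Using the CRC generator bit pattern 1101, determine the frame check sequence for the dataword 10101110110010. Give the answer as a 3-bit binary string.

000

Append 3 zeros: 10101110110010000. Divide by 1101 (XOR where the leading bit is 1):
  pos 0: 1010 XOR 1101 = 0111
  pos 1: 1111 XOR 1101 = 0010
  pos 3: 1011 XOR 1101 = 0110
  pos 4: 1100 XOR 1101 = 0001
  pos 7: 1110 XOR 1101 = 0011
  pos 9: 1101 XOR 1101 = 0000
Remainder (last 3 bits) = 000. This is the CRC / FCS.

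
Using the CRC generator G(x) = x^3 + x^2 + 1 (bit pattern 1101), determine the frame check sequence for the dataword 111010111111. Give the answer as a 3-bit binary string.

101

Append 3 zeros: 111010111111000. Divide by 1101 (XOR where the leading bit is 1):
  pos 0: 1110 XOR 1101 = 0011
  pos 2: 1110 XOR 1101 = 0011
  pos 4: 1111 XOR 1101 = 0010
  pos 6: 1011 XOR 1101 = 0110
  pos 7: 1101 XOR 1101 = 0000
  pos 11: 1000 XOR 1101 = 0101
Remainder (last 3 bits) = 101. This is the CRC / FCS.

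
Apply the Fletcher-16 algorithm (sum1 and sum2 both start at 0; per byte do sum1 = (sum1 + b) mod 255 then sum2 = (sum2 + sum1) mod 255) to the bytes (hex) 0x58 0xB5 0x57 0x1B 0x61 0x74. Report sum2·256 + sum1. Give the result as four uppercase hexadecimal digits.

Running sums (mod 255):
  after byte 0 (0x58): sum1=88, sum2=88
  after byte 1 (0xB5): sum1=14, sum2=102
  after byte 2 (0x57): sum1=101, sum2=203
  after byte 3 (0x1B): sum1=128, sum2=76
  after byte 4 (0x61): sum1=225, sum2=46
  after byte 5 (0x74): sum1=86, sum2=132
Checksum = sum2·256 + sum1 = 132·256 + 86 = 33878 = 0x8456.

8456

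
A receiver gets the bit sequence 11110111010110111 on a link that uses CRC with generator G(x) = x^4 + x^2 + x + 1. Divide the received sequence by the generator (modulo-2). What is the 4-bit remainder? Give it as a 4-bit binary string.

1000

Modulo-2 division of 11110111010110111 by 10111:
  pos 0: 11110 XOR 10111 = 01001
  pos 1: 10011 XOR 10111 = 00100
  pos 3: 10011 XOR 10111 = 00100
  pos 5: 10001 XOR 10111 = 00110
  pos 7: 11001 XOR 10111 = 01110
  pos 8: 11101 XOR 10111 = 01010
  pos 9: 10100 XOR 10111 = 00011
  pos 12: 11111 XOR 10111 = 01000
Remainder = 1000 (nonzero — an error is detected).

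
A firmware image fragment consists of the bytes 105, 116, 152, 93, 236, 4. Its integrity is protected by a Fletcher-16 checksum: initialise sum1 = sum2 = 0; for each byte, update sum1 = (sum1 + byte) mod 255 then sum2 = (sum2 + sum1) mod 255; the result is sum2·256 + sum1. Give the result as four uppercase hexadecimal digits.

Running sums (mod 255):
  after byte 0 (105): sum1=105, sum2=105
  after byte 1 (116): sum1=221, sum2=71
  after byte 2 (152): sum1=118, sum2=189
  after byte 3 (93): sum1=211, sum2=145
  after byte 4 (236): sum1=192, sum2=82
  after byte 5 (4): sum1=196, sum2=23
Checksum = sum2·256 + sum1 = 23·256 + 196 = 6084 = 0x17C4.

17C4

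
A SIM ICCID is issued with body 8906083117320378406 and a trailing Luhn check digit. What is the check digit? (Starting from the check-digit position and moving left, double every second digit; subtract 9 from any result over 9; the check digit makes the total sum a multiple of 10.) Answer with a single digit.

Partial digits right→left: 6 0 4 8 7 3 0 2 3 7 1 1 3 8 0 6 0 9 8
Double every second digit counting from the check-digit position (so the 1st, 3rd, 5th, ... of the partial from the right).
  doubled (with −9 where >9): 3 8 5 0 6 2 6 0 0 7 → sum 37
  kept as-is: 0 8 3 2 7 1 8 6 9 → sum 44
Total = 37 + 44 = 81.
Check digit = (10 − (81 mod 10)) mod 10 = 9.

9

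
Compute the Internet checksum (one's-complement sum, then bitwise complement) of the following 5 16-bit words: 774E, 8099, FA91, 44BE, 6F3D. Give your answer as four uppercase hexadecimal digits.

598A

One's-complement addition (fold any carry out of bit 15 back into bit 0):
  0x774E + 0x8099 = 0x0F7E7
  0xF7E7 + 0xFA91 = 0x1F278 → wrap carry → 0xF279
  0xF279 + 0x44BE = 0x13737 → wrap carry → 0x3738
  0x3738 + 0x6F3D = 0x0A675
One's-complement sum = 0xA675.
Checksum = ~0xA675 & 0xFFFF = 0x598A.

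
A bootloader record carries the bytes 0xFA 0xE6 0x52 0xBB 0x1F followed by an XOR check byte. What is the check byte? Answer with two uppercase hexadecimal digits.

XOR the bytes together:
  start with 0xFA
  0xFA ⊕ 0xE6 = 0x1C
  0x1C ⊕ 0x52 = 0x4E
  0x4E ⊕ 0xBB = 0xF5
  0xF5 ⊕ 0x1F = 0xEA

EA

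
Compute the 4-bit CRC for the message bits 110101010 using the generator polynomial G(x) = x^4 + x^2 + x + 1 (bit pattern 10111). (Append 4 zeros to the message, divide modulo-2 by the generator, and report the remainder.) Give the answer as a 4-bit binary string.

0010

Append 4 zeros: 1101010100000. Divide by 10111 (XOR where the leading bit is 1):
  pos 0: 11010 XOR 10111 = 01101
  pos 1: 11011 XOR 10111 = 01100
  pos 2: 11000 XOR 10111 = 01111
  pos 3: 11111 XOR 10111 = 01000
  pos 4: 10000 XOR 10111 = 00111
  pos 6: 11100 XOR 10111 = 01011
  pos 7: 10110 XOR 10111 = 00001
Remainder (last 4 bits) = 0010. This is the CRC / FCS.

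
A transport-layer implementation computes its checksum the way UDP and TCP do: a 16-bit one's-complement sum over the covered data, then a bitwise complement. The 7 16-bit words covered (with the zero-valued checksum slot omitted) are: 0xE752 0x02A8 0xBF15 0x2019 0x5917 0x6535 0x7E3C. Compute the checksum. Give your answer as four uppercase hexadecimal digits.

FA4C

One's-complement addition (fold any carry out of bit 15 back into bit 0):
  0xE752 + 0x02A8 = 0x0E9FA
  0xE9FA + 0xBF15 = 0x1A90F → wrap carry → 0xA910
  0xA910 + 0x2019 = 0x0C929
  0xC929 + 0x5917 = 0x12240 → wrap carry → 0x2241
  0x2241 + 0x6535 = 0x08776
  0x8776 + 0x7E3C = 0x105B2 → wrap carry → 0x05B3
One's-complement sum = 0x05B3.
Checksum = ~0x05B3 & 0xFFFF = 0xFA4C.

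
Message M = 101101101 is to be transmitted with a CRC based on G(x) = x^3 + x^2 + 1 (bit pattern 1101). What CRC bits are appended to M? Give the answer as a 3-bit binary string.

Append 3 zeros: 101101101000. Divide by 1101 (XOR where the leading bit is 1):
  pos 0: 1011 XOR 1101 = 0110
  pos 1: 1100 XOR 1101 = 0001
  pos 4: 1110 XOR 1101 = 0011
  pos 6: 1110 XOR 1101 = 0011
  pos 8: 1100 XOR 1101 = 0001
Remainder (last 3 bits) = 001. This is the CRC / FCS.

001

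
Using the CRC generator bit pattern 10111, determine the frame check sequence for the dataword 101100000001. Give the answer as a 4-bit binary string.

Append 4 zeros: 1011000000010000. Divide by 10111 (XOR where the leading bit is 1):
  pos 0: 10110 XOR 10111 = 00001
  pos 4: 10000 XOR 10111 = 00111
  pos 6: 11100 XOR 10111 = 01011
  pos 7: 10111 XOR 10111 = 00000
Remainder (last 4 bits) = 0000. This is the CRC / FCS.

0000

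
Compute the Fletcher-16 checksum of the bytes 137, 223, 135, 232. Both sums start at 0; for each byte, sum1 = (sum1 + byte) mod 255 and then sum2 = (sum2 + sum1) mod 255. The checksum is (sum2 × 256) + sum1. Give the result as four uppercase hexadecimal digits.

Running sums (mod 255):
  after byte 0 (137): sum1=137, sum2=137
  after byte 1 (223): sum1=105, sum2=242
  after byte 2 (135): sum1=240, sum2=227
  after byte 3 (232): sum1=217, sum2=189
Checksum = sum2·256 + sum1 = 189·256 + 217 = 48601 = 0xBDD9.

BDD9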